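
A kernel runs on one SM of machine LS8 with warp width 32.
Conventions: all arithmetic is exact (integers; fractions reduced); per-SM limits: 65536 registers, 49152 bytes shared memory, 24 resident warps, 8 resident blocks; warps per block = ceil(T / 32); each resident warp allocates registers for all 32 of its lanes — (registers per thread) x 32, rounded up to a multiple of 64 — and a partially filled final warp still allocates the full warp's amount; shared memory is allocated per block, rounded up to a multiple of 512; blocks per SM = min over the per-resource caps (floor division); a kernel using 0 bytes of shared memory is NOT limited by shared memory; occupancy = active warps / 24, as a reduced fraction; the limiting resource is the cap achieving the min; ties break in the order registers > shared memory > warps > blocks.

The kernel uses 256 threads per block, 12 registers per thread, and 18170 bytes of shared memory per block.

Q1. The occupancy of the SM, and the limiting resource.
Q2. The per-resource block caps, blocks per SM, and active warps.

Answer: occupancy 2/3, limited by shared memory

registers: 21 blocks
shared memory: 2 blocks
warps: 3 blocks
blocks: 8 blocks

Answer: 2 blocks, 16 active warps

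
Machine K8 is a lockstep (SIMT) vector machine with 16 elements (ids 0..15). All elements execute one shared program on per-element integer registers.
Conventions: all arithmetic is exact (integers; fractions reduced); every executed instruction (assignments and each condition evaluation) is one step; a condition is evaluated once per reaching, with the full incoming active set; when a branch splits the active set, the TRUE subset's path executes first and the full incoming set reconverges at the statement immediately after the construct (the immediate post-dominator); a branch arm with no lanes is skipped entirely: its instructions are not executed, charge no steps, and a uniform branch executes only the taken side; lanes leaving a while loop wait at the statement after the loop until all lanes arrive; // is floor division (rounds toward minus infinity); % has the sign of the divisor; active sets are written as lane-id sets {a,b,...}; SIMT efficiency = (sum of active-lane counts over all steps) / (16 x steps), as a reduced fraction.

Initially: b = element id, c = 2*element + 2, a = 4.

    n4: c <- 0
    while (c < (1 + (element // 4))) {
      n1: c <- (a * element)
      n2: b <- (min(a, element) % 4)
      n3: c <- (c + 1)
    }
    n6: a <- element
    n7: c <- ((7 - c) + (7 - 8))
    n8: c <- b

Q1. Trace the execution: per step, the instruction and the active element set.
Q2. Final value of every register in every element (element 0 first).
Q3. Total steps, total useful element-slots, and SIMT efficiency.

step 0: c <- 0                       {0,1,2,3,4,5,6,7,8,9,10,11,12,13,14,15}
step 1: eval (c < (1 + (element // 4))) {0,1,2,3,4,5,6,7,8,9,10,11,12,13,14,15}
step 2: c <- (a * element)           {0,1,2,3,4,5,6,7,8,9,10,11,12,13,14,15}
step 3: b <- (min(a, element) % 4)   {0,1,2,3,4,5,6,7,8,9,10,11,12,13,14,15}
step 4: c <- (c + 1)                 {0,1,2,3,4,5,6,7,8,9,10,11,12,13,14,15}
step 5: eval (c < (1 + (element // 4))) {0,1,2,3,4,5,6,7,8,9,10,11,12,13,14,15}
step 6: a <- element                 {0,1,2,3,4,5,6,7,8,9,10,11,12,13,14,15}
step 7: c <- ((7 - c) + (7 - 8))     {0,1,2,3,4,5,6,7,8,9,10,11,12,13,14,15}
step 8: c <- b                       {0,1,2,3,4,5,6,7,8,9,10,11,12,13,14,15}

Answer: 9 steps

b: 0,1,2,3,0,0,0,0,0,0,0,0,0,0,0,0
c: 0,1,2,3,0,0,0,0,0,0,0,0,0,0,0,0
a: 0,1,2,3,4,5,6,7,8,9,10,11,12,13,14,15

steps = 9; useful = 144; efficiency = 144/144 = 1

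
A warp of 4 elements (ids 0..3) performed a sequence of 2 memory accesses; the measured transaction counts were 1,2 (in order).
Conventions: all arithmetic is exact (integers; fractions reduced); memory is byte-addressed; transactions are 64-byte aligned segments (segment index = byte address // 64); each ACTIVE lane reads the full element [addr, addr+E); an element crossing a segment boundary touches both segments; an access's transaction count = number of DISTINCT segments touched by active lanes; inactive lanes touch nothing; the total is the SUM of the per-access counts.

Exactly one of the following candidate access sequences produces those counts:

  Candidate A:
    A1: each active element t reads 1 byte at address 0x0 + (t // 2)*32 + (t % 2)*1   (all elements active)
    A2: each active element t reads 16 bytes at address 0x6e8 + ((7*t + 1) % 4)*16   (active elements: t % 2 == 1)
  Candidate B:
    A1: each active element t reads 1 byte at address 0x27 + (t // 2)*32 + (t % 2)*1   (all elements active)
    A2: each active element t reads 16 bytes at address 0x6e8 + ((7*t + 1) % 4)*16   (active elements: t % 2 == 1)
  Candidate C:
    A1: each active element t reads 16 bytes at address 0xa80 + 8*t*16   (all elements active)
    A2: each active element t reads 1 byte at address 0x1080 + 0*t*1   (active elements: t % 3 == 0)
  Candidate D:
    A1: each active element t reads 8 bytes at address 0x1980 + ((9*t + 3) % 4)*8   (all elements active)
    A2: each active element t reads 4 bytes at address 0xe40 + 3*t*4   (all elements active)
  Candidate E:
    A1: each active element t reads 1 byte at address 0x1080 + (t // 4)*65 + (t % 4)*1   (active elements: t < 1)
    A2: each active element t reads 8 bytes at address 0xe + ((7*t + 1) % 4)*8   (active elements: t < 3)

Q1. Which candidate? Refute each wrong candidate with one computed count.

B: A1 gives 2 transactions, not 1
C: A1 gives 4 transactions, not 1
D: A2 gives 1 transaction, not 2
E: A2 gives 1 transaction, not 2
A: all counts match (1,2)

Answer: A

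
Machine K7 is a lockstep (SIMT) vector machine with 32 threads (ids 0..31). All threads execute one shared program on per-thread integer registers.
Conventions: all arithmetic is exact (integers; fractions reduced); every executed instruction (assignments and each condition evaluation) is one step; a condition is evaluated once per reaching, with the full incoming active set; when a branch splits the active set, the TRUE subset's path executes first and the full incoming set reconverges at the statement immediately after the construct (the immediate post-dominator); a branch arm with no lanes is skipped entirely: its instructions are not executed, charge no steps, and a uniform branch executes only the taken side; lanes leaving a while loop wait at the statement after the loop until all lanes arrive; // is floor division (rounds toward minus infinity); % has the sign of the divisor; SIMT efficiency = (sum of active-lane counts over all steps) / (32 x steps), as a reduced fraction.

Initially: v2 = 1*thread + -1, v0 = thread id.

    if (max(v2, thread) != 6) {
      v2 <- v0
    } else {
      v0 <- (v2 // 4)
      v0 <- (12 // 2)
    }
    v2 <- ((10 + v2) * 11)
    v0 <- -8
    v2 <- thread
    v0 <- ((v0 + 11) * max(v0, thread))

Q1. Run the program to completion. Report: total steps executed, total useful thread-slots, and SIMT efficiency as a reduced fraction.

Answer: 8 steps, 193 useful, 193/256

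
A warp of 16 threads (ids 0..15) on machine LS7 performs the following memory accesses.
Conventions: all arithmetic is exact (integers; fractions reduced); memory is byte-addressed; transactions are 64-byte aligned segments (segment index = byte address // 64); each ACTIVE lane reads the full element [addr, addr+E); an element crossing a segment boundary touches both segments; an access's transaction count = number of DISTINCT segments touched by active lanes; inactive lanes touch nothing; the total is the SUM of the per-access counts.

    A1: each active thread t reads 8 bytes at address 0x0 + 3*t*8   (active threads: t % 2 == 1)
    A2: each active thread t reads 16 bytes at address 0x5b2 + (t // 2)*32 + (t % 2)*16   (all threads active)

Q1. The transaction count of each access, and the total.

A1: 6 transactions
A2: 5 transactions

Answer: 6,5; total 11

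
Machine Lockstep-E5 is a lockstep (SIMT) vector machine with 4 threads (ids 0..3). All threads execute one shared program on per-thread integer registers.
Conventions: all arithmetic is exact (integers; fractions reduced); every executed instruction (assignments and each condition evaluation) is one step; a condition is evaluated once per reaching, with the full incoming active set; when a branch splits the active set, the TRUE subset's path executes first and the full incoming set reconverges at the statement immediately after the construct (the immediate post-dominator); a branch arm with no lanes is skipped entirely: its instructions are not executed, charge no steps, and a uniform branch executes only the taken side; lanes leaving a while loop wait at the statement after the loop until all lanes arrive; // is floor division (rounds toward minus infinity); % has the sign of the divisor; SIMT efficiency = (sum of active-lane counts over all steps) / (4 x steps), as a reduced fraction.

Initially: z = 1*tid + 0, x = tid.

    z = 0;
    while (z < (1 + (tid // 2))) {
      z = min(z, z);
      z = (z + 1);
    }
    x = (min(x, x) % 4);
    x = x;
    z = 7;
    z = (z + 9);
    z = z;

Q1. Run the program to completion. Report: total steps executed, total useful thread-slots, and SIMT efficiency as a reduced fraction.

Answer: 13 steps, 46 useful, 23/26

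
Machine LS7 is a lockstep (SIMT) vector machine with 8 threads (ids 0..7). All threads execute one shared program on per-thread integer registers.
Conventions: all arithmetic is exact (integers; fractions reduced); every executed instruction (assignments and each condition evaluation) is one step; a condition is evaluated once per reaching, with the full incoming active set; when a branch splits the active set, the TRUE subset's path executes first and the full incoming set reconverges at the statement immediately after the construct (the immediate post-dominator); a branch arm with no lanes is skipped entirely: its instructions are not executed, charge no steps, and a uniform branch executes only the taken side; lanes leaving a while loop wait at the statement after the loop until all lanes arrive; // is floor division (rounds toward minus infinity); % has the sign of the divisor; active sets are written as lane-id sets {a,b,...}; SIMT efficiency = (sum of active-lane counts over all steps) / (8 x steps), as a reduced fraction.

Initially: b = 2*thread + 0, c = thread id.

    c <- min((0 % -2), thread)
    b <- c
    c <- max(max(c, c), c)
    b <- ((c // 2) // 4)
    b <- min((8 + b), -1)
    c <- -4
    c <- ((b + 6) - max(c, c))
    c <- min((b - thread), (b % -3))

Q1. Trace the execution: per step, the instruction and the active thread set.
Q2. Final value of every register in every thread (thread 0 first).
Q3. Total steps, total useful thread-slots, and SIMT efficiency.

step 0: c <- min((0 % -2), thread)   {0,1,2,3,4,5,6,7}
step 1: b <- c                       {0,1,2,3,4,5,6,7}
step 2: c <- max(max(c, c), c)       {0,1,2,3,4,5,6,7}
step 3: b <- ((c // 2) // 4)         {0,1,2,3,4,5,6,7}
step 4: b <- min((8 + b), -1)        {0,1,2,3,4,5,6,7}
step 5: c <- -4                      {0,1,2,3,4,5,6,7}
step 6: c <- ((b + 6) - max(c, c))   {0,1,2,3,4,5,6,7}
step 7: c <- min((b - thread), (b % -3)) {0,1,2,3,4,5,6,7}

Answer: 8 steps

b: -1,-1,-1,-1,-1,-1,-1,-1
c: -1,-2,-3,-4,-5,-6,-7,-8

steps = 8; useful = 64; efficiency = 64/64 = 1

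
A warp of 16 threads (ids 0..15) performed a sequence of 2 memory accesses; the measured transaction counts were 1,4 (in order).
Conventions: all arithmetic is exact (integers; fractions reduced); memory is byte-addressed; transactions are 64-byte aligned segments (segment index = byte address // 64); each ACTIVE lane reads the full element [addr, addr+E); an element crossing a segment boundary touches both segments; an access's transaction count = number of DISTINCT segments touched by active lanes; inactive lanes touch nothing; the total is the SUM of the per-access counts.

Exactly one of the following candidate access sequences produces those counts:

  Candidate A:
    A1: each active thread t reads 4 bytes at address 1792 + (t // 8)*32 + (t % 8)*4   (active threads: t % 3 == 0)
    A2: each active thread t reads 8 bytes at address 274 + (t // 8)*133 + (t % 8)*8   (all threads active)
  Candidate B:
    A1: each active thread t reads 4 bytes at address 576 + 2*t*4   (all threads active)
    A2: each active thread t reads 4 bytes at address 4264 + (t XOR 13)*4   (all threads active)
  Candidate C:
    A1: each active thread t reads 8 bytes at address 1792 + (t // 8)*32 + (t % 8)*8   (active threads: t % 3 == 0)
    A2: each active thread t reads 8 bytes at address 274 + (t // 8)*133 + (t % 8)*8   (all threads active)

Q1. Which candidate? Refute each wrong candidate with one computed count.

B: A1 gives 2 transactions, not 1
C: A1 gives 2 transactions, not 1
A: all counts match (1,4)

Answer: A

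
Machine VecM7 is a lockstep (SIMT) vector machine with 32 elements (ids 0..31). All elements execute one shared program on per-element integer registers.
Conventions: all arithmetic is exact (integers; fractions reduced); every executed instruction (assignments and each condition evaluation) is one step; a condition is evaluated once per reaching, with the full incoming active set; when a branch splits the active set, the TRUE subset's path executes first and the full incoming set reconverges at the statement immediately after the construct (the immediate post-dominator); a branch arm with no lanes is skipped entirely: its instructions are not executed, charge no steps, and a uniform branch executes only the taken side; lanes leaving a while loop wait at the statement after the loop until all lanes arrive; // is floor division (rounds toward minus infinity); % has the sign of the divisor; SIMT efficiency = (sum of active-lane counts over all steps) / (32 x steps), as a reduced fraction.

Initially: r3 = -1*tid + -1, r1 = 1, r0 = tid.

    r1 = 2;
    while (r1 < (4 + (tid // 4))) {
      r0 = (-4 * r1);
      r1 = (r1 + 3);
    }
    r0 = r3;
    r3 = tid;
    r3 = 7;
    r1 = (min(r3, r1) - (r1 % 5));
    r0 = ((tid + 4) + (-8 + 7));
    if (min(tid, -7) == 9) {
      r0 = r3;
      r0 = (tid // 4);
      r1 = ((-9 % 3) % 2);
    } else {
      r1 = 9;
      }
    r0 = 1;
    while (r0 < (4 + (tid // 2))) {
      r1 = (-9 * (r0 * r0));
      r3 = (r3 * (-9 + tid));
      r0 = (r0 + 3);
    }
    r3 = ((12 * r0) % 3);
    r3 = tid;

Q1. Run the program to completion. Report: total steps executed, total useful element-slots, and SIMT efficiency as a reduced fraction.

Answer: 46 steps, 1108 useful, 277/368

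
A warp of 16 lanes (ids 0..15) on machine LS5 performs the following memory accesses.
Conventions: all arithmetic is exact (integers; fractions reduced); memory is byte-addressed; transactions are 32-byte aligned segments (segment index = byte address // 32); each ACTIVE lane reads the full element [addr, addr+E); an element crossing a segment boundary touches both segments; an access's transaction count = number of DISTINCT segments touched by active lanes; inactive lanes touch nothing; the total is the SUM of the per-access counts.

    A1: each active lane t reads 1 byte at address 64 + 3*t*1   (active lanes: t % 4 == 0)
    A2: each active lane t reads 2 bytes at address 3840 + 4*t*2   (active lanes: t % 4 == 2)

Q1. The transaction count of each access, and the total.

A1: 2 transactions
A2: 4 transactions

Answer: 2,4; total 6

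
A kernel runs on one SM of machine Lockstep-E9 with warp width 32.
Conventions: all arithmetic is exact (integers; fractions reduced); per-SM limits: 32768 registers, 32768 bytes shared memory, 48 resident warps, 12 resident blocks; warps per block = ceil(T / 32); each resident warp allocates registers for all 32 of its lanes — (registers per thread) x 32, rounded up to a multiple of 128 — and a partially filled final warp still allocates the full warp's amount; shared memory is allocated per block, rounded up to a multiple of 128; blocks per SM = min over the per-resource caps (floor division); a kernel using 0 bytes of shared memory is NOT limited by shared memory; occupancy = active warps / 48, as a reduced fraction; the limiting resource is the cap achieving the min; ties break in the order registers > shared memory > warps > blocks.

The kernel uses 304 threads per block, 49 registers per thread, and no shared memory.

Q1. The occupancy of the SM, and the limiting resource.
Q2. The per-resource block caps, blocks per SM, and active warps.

Answer: occupancy 5/24, limited by registers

registers: 1 block
shared memory: no limit (kernel uses none)
warps: 4 blocks
blocks: 12 blocks

Answer: 1 block, 10 active warps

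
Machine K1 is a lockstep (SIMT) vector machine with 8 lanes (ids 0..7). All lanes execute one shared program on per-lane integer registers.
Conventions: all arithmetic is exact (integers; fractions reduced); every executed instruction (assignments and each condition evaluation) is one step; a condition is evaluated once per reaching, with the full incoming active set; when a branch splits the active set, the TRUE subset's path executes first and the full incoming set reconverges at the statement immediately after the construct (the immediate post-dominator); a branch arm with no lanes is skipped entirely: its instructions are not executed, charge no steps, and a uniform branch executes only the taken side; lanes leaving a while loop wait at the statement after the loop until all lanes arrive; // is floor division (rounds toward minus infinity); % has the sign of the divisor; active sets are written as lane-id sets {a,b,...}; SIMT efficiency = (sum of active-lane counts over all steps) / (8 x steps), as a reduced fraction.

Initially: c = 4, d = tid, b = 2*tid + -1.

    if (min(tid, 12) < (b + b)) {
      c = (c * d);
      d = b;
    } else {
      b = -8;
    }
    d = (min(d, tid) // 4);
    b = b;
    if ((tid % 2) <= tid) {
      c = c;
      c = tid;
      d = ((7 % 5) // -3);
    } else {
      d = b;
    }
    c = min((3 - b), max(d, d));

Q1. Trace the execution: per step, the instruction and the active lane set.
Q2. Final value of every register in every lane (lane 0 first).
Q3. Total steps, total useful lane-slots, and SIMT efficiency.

step 0: eval (min(tid, 12) < (b + b)) {0,1,2,3,4,5,6,7}
step 1: c <- (c * d)                 {1,2,3,4,5,6,7}
step 2: d <- b                       {1,2,3,4,5,6,7}
step 3: b <- -8                      {0}
step 4: d <- (min(d, tid) // 4)      {0,1,2,3,4,5,6,7}
step 5: b <- b                       {0,1,2,3,4,5,6,7}
step 6: eval ((tid % 2) <= tid)      {0,1,2,3,4,5,6,7}
step 7: c <- c                       {0,1,2,3,4,5,6,7}
step 8: c <- tid                     {0,1,2,3,4,5,6,7}
step 9: d <- ((7 % 5) // -3)         {0,1,2,3,4,5,6,7}
step 10: c <- min((3 - b), max(d, d)) {0,1,2,3,4,5,6,7}

Answer: 11 steps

c: -1,-1,-1,-2,-4,-6,-8,-10
d: -1,-1,-1,-1,-1,-1,-1,-1
b: -8,1,3,5,7,9,11,13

steps = 11; useful = 79; efficiency = 79/88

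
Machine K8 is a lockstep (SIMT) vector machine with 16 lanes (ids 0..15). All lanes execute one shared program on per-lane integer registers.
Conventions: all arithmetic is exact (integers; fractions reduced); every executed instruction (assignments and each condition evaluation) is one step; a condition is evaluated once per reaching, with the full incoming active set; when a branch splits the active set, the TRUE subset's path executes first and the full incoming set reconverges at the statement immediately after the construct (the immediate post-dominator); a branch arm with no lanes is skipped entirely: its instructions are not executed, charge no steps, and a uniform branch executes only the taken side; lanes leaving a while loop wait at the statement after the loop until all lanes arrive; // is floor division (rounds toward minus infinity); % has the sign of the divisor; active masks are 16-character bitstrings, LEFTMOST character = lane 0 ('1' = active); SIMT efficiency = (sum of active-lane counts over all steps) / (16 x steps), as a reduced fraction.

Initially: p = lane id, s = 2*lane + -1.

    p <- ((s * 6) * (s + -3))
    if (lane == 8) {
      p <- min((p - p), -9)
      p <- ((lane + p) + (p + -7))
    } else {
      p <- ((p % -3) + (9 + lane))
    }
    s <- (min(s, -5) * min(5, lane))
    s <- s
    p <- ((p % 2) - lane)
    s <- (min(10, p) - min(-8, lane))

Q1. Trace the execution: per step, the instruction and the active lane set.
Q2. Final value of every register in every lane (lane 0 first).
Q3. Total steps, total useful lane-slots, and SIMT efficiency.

step 0: p <- ((s * 6) * (s + -3))    1111111111111111
step 1: eval (lane == 8)             1111111111111111
step 2: p <- min((p - p), -9)        0000000010000000
step 3: p <- ((lane + p) + (p + -7)) 0000000010000000
step 4: p <- ((p % -3) + (9 + lane)) 1111111101111111
step 5: s <- (min(s, -5) * min(5, lane)) 1111111111111111
step 6: s <- s                       1111111111111111
step 7: p <- ((p % 2) - lane)        1111111111111111
step 8: s <- (min(10, p) - min(-8, lane)) 1111111111111111

Answer: 9 steps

p: 1,-1,-1,-3,-3,-5,-5,-7,-7,-9,-9,-11,-11,-13,-13,-15
s: 9,7,7,5,5,3,3,1,1,-1,-1,-3,-3,-5,-5,-7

steps = 9; useful = 113; efficiency = 113/144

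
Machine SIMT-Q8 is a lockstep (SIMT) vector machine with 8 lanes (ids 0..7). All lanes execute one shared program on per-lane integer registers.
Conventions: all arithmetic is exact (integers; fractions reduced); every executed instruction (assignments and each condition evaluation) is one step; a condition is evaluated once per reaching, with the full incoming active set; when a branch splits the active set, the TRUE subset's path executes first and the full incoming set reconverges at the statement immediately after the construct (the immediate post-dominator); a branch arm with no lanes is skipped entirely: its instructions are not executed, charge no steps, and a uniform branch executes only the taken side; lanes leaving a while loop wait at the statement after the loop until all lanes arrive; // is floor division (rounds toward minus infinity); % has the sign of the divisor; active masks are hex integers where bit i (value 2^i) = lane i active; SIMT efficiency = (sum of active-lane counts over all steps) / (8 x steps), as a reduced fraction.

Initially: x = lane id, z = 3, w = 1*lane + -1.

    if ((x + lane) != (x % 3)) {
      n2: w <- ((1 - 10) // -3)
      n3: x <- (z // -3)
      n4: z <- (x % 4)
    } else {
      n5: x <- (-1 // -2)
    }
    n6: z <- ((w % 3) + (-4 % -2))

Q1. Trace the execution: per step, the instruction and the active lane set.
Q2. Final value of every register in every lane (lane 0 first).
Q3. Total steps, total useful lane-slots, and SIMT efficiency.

step 0: eval ((x + lane) != (x % 3)) 0xff
step 1: w <- ((1 - 10) // -3)        0xfe
step 2: x <- (z // -3)               0xfe
step 3: z <- (x % 4)                 0xfe
step 4: x <- (-1 // -2)              0x01
step 5: z <- ((w % 3) + (-4 % -2))   0xff

Answer: 6 steps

x: 0,-1,-1,-1,-1,-1,-1,-1
z: 2,0,0,0,0,0,0,0
w: -1,3,3,3,3,3,3,3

steps = 6; useful = 38; efficiency = 38/48 = 19/24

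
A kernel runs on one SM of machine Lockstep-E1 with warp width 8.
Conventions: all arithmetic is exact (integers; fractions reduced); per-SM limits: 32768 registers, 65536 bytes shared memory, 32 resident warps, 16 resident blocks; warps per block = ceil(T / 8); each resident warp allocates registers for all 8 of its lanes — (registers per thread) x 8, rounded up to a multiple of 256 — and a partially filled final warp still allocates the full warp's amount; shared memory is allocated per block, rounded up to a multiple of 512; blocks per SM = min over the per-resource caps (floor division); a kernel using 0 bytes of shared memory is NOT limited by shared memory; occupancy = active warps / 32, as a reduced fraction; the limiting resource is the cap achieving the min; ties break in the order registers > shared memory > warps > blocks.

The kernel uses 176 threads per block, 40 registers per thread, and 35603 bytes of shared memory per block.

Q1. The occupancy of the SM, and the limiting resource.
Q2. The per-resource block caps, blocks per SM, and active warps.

Answer: occupancy 11/16, limited by shared memory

registers: 2 blocks
shared memory: 1 block
warps: 1 block
blocks: 16 blocks

Answer: 1 block, 22 active warps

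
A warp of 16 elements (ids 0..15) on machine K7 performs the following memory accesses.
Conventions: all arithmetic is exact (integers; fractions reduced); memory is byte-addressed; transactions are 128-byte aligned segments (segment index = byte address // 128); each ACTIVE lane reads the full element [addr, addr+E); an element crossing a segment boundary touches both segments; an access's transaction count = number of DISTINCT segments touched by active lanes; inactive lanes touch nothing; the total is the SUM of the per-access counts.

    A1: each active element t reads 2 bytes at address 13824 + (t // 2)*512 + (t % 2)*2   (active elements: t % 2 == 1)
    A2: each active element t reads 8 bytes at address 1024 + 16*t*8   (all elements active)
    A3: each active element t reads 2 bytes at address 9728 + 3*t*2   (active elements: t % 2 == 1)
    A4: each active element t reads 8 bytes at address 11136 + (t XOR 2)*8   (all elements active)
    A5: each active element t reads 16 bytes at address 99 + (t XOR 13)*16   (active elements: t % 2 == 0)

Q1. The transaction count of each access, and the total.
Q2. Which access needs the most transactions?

A1: 8 transactions
A2: 16 transactions
A3: 1 transaction
A4: 1 transaction
A5: 3 transactions

Answer: 8,16,1,1,3; total 29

Answer: A2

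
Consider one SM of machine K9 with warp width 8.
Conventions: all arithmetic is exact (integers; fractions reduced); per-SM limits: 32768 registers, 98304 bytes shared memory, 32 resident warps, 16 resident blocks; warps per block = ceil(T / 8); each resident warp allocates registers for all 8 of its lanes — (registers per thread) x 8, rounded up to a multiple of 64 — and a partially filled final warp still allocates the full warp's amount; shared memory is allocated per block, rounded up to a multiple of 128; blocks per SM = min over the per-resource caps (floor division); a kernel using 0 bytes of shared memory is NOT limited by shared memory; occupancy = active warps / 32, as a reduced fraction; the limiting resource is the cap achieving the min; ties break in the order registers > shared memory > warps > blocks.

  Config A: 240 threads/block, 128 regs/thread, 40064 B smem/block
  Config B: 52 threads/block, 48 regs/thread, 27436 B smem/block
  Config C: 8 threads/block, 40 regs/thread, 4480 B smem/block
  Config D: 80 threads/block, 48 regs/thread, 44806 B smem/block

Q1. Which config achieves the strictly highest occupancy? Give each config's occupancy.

occupancies: A 15/16, B 21/32, C 1/2, D 5/8

Answer: A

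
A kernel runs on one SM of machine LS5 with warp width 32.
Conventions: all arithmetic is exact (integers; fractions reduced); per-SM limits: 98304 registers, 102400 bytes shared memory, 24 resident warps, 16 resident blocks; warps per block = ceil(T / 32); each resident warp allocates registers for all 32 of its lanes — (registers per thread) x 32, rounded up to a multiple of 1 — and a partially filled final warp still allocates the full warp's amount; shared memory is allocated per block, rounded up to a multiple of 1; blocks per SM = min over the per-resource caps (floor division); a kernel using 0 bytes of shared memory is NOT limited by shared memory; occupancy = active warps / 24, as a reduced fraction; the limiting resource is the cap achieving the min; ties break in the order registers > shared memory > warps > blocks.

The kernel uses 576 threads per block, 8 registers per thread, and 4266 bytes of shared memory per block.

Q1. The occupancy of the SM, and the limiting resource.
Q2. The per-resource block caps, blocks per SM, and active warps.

Answer: occupancy 3/4, limited by warps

registers: 21 blocks
shared memory: 24 blocks
warps: 1 block
blocks: 16 blocks

Answer: 1 block, 18 active warps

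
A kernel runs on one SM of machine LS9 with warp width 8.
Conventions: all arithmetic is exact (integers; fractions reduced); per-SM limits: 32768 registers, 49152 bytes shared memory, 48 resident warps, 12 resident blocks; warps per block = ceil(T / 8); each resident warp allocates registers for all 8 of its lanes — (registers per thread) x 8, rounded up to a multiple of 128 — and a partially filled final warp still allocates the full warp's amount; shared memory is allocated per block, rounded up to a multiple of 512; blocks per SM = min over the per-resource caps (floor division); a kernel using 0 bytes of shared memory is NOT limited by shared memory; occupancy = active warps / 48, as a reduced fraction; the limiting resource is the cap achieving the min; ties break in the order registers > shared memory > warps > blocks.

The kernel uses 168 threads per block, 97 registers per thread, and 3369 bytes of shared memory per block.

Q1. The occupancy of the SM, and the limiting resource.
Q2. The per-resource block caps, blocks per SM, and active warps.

Answer: occupancy 7/16, limited by registers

registers: 1 block
shared memory: 13 blocks
warps: 2 blocks
blocks: 12 blocks

Answer: 1 block, 21 active warps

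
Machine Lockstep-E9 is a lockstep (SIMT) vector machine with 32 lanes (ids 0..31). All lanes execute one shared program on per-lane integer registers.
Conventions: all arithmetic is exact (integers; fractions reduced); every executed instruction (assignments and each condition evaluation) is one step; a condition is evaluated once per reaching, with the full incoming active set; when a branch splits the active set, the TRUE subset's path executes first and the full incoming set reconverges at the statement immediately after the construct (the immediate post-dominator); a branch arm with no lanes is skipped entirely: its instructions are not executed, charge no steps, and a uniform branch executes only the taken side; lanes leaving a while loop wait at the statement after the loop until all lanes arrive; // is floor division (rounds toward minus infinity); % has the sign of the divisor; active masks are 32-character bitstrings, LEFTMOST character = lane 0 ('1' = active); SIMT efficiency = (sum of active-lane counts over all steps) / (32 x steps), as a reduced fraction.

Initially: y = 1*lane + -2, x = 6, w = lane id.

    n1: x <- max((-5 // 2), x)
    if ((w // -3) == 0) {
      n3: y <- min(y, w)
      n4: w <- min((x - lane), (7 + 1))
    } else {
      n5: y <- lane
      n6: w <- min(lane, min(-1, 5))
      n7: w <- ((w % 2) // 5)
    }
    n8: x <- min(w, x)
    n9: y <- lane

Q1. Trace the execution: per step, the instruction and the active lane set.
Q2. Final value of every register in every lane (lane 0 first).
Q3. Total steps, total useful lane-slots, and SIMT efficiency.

step 0: x <- max((-5 // 2), x)       11111111111111111111111111111111
step 1: eval ((w // -3) == 0)        11111111111111111111111111111111
step 2: y <- min(y, w)               10000000000000000000000000000000
step 3: w <- min((x - lane), (7 + 1)) 10000000000000000000000000000000
step 4: y <- lane                    01111111111111111111111111111111
step 5: w <- min(lane, min(-1, 5))   01111111111111111111111111111111
step 6: w <- ((w % 2) // 5)          01111111111111111111111111111111
step 7: x <- min(w, x)               11111111111111111111111111111111
step 8: y <- lane                    11111111111111111111111111111111

Answer: 9 steps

y: 0,1,2,3,4,5,6,7,8,9,10,11,12,13,14,15,16,17,18,19,20,21,22,23,24,25,26,27,28,29,30,31
x: 6,0,0,0,0,0,0,0,0,0,0,0,0,0,0,0,0,0,0,0,0,0,0,0,0,0,0,0,0,0,0,0
w: 6,0,0,0,0,0,0,0,0,0,0,0,0,0,0,0,0,0,0,0,0,0,0,0,0,0,0,0,0,0,0,0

steps = 9; useful = 223; efficiency = 223/288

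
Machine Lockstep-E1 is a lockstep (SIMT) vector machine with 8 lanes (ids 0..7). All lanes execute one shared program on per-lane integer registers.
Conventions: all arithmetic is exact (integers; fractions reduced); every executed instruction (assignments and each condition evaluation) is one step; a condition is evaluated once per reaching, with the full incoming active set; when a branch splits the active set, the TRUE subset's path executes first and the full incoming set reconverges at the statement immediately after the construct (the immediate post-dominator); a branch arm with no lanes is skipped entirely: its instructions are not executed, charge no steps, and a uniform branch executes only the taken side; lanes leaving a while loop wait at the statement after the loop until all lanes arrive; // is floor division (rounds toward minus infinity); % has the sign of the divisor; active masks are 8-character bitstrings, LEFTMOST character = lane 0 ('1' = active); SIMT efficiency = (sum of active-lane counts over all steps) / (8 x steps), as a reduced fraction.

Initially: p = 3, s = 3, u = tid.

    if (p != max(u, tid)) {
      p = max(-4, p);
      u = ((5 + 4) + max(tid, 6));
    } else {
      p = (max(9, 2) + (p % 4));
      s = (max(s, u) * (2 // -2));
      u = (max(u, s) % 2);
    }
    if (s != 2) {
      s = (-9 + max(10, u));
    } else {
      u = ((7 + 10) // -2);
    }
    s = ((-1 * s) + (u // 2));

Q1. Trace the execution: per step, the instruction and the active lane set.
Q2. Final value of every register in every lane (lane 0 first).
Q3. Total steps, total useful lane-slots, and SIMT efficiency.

step 0: eval (p != max(u, tid))      11111111
step 1: p <- max(-4, p)              11101111
step 2: u <- ((5 + 4) + max(tid, 6)) 11101111
step 3: p <- (max(9, 2) + (p % 4))   00010000
step 4: s <- (max(s, u) * (2 // -2)) 00010000
step 5: u <- (max(u, s) % 2)         00010000
step 6: eval (s != 2)                11111111
step 7: s <- (-9 + max(10, u))       11111111
step 8: s <- ((-1 * s) + (u // 2))   11111111

Answer: 9 steps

p: 3,3,3,12,3,3,3,3
s: 1,1,1,-1,1,1,1,1
u: 15,15,15,1,15,15,15,16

steps = 9; useful = 49; efficiency = 49/72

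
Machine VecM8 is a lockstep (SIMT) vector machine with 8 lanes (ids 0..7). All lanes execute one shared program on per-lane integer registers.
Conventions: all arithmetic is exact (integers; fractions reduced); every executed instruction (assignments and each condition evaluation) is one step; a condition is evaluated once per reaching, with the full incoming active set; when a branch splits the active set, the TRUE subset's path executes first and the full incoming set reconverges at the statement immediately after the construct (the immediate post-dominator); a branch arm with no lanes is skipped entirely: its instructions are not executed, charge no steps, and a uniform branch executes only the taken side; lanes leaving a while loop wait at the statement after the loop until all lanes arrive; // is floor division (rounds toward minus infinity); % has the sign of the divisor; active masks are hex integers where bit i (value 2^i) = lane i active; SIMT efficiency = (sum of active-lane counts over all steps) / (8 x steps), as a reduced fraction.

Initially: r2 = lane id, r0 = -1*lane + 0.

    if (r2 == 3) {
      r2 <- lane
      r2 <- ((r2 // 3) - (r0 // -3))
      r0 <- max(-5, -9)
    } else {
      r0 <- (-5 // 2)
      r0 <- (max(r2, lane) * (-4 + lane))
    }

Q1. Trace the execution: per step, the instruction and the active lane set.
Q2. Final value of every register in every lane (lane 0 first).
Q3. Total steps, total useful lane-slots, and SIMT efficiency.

step 0: eval (r2 == 3)               0xff
step 1: r2 <- lane                   0x08
step 2: r2 <- ((r2 // 3) - (r0 // -3)) 0x08
step 3: r0 <- max(-5, -9)            0x08
step 4: r0 <- (-5 // 2)              0xf7
step 5: r0 <- (max(r2, lane) * (-4 + lane)) 0xf7

Answer: 6 steps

r2: 0,1,2,0,4,5,6,7
r0: 0,-3,-4,-5,0,5,12,21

steps = 6; useful = 25; efficiency = 25/48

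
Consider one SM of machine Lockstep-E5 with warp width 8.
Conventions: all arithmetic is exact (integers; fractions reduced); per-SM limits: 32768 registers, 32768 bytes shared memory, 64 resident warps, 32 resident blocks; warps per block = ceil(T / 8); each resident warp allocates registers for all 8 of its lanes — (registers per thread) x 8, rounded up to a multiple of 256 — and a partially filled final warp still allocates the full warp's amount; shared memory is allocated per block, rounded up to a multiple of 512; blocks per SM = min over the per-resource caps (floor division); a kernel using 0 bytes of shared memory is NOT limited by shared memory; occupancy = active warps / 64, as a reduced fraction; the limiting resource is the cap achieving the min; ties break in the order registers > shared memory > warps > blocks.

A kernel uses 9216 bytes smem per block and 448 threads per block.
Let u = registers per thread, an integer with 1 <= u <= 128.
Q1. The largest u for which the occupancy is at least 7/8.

Answer: u = 64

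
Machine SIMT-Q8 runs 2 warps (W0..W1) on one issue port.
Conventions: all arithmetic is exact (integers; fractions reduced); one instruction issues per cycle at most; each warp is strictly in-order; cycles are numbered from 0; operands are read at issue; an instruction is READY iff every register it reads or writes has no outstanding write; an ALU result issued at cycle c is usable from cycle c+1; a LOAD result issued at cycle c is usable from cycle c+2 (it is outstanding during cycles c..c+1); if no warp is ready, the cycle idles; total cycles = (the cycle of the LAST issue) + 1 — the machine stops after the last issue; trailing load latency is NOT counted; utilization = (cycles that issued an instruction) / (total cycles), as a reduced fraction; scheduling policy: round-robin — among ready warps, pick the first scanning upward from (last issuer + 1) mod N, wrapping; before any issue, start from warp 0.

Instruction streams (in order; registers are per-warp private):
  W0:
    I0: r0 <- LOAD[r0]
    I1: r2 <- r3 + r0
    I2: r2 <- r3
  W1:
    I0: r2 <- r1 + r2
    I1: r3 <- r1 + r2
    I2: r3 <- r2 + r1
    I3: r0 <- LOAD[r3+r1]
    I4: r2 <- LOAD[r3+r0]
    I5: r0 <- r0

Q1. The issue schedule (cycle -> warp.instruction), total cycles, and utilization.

cycle 0: W0.I0
cycle 1: W1.I0
cycle 2: W0.I1
cycle 3: W1.I1
cycle 4: W0.I2
cycle 5: W1.I2
cycle 6: W1.I3
cycle 7: idle
cycle 8: W1.I4
cycle 9: W1.I5

Answer: 10 cycles, utilization 9/10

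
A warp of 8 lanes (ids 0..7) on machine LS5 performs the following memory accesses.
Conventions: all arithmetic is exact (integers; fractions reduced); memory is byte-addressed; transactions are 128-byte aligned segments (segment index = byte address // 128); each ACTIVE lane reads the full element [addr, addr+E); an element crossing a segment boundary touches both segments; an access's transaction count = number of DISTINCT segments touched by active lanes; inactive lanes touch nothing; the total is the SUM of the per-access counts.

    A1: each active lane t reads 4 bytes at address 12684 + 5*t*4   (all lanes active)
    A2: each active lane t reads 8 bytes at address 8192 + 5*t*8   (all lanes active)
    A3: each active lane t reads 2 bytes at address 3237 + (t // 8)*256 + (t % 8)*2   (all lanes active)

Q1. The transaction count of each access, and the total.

A1: 2 transactions
A2: 3 transactions
A3: 1 transaction

Answer: 2,3,1; total 6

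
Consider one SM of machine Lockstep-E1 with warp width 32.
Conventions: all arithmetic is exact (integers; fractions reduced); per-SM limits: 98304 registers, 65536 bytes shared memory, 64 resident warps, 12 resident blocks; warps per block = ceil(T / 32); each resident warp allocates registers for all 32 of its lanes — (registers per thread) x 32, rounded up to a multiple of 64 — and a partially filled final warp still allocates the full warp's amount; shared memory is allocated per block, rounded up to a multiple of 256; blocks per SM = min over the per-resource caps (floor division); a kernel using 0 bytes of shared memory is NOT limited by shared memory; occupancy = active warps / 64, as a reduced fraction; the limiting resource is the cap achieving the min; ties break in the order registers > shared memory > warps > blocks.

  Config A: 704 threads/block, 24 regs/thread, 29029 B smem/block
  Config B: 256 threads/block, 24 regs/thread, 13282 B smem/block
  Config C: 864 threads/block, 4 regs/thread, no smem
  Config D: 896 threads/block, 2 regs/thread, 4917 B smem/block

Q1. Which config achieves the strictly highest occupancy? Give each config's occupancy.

occupancies: A 11/16, B 1/2, C 27/32, D 7/8

Answer: D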